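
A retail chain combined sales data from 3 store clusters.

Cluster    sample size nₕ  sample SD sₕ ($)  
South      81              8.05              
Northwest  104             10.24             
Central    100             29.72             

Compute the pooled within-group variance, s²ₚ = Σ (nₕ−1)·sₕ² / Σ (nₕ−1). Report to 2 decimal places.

366.77

South: (81−1)·8.05² = 80·64.8025 = 5184.2
Northwest: (104−1)·10.24² = 103·104.8576 = 10800.3328
Central: (100−1)·29.72² = 99·883.2784 = 87444.5616
Numerator = 103429.0944; denominator = Σ(nₕ−1) = 282.
s²ₚ = 103429.0944/282 = 366.7698... → 366.77.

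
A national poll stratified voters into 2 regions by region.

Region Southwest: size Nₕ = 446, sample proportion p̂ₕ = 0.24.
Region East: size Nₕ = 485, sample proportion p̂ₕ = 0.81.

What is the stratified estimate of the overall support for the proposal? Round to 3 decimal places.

0.537

N = 446 + 485 = 931.
Overall proportion = Σ (Nₕ/N)·p̂ₕ.
Σ Nₕp̂ₕ = 107.04 + 392.85 = 499.89.
499.89 / 931 = 0.53694... → 0.537.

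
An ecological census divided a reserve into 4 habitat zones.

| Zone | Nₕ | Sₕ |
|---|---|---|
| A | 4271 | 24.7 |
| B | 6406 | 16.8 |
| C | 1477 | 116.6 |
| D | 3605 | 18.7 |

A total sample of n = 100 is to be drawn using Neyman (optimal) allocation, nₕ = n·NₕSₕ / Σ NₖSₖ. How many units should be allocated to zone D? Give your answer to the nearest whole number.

A: NₕSₕ = 4271·24.7 = 105493.7
B: NₕSₕ = 6406·16.8 = 107620.8
C: NₕSₕ = 1477·116.6 = 172218.2
D: NₕSₕ = 3605·18.7 = 67413.5
Σ NₕSₕ = 452746.2.
n_D = 100·67413.5/452746.2 = 14.890... → 15.

15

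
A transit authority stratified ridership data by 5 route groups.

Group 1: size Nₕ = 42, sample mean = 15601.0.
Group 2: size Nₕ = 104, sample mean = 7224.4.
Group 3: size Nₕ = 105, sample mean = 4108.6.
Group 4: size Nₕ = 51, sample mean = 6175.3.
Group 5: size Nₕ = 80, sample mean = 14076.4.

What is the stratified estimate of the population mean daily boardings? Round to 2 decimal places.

8583.86

x̄_st = (Σ Nₕx̄ₕ) / (Σ Nₕ) = (42·15601.0 + 104·7224.4 + 105·4108.6 + 51·6175.3 + 80·14076.4) / 382
= 3279034.9 / 382 = 8583.8610... → 8583.86.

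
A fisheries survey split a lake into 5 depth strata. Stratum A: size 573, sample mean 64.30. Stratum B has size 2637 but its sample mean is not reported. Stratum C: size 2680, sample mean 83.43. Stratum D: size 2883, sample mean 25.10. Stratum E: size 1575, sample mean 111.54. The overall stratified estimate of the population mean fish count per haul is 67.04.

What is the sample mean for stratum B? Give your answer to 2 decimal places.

N = 573 + 2637 + 2680 + 2883 + 1575 = 10348.
Overall total = μ·N = 67.04·10348 = 693729.92.
Subtract the known strata: 573·64.30 + 2680·83.43 + 2883·25.10 + 1575·111.54 = 508475.1.
Remaining total for stratum B: 693729.92 − 508475.1 = 185254.82.
Divide by its size: 185254.82 / 2637 = 70.2521... → 70.25.

70.25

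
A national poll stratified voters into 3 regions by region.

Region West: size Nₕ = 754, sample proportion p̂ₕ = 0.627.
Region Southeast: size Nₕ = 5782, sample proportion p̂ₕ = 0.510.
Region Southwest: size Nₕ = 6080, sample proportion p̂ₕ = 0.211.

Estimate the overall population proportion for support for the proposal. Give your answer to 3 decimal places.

0.373

Wₕ = Nₕ/N with N = 12616: 0.0598, 0.4583, 0.4819.
p̂_st = 0.0598·0.627 + 0.4583·0.510 + 0.4819·0.211 ≈ 0.37290... → 0.373.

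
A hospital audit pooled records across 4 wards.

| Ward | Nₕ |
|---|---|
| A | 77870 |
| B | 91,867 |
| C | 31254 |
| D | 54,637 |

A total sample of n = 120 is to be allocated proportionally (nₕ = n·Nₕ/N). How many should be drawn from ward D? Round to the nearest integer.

26

Share of ward D = 54637/255628 = 0.21374.
Allocate 120 × 0.21374 = 25.648... → 26.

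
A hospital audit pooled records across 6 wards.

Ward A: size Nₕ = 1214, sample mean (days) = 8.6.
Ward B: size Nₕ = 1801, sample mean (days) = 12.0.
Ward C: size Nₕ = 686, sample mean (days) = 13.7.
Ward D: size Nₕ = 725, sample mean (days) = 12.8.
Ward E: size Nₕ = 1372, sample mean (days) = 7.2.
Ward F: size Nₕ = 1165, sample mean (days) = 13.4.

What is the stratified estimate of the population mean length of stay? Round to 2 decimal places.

x̄_st = (Σ Nₕx̄ₕ) / (Σ Nₕ) = (1214·8.6 + 1801·12.0 + 686·13.7 + 725·12.8 + 1372·7.2 + 1165·13.4) / 6963
= 76220 / 6963 = 10.9464... → 10.95.

10.95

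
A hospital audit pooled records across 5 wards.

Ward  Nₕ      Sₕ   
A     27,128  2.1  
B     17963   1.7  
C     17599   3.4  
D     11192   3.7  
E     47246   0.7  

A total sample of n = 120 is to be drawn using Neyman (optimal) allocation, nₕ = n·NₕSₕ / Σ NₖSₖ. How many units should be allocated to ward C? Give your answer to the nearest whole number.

Σ NₕSₕ = 27128·2.1 + 17963·1.7 + 17599·3.4 + 11192·3.7 + 47246·0.7 = 221825.1.
Share for C: 59836.6/221825.1 = 0.26975.
n_C = 120 × 0.26975 = 32.370... → 32.

32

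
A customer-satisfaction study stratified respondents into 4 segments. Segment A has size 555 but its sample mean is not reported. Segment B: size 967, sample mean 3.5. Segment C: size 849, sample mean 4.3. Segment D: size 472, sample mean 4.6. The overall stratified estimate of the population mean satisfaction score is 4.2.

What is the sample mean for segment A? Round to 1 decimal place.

4.9

N = 555 + 967 + 849 + 472 = 2843.
Overall total = μ·N = 4.2·2843 = 11940.6.
Subtract the known strata: 967·3.5 + 849·4.3 + 472·4.6 = 9206.4.
Remaining total for segment A: 11940.6 − 9206.4 = 2734.2.
Divide by its size: 2734.2 / 555 = 4.926... → 4.9.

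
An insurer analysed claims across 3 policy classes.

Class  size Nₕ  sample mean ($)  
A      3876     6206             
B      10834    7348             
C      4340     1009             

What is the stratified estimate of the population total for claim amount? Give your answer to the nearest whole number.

A: 3876·6206 = 24054456
B: 10834·7348 = 79608232
C: 4340·1009 = 4379060
τ̂ = Σ Nₕx̄ₕ = 108041748.

108041748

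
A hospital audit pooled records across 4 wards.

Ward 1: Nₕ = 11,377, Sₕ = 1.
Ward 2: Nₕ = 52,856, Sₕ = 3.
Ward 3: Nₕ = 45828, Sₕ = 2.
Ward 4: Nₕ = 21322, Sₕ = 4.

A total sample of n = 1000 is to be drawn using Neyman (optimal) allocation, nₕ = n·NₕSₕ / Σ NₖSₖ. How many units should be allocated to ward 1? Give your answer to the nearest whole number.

Σ NₕSₕ = 11377·1 + 52856·3 + 45828·2 + 21322·4 = 346889.
Share for 1: 11377/346889 = 0.03280.
n_1 = 1000 × 0.03280 = 32.797... → 33.

33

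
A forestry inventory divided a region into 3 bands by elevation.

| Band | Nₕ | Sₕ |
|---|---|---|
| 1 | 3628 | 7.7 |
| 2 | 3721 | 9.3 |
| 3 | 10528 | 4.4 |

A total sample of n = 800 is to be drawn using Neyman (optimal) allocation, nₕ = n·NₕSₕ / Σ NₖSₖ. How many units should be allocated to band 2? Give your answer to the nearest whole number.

254

Σ NₕSₕ = 3628·7.7 + 3721·9.3 + 10528·4.4 = 108864.1.
Share for 2: 34605.3/108864.1 = 0.31788.
n_2 = 800 × 0.31788 = 254.301... → 254.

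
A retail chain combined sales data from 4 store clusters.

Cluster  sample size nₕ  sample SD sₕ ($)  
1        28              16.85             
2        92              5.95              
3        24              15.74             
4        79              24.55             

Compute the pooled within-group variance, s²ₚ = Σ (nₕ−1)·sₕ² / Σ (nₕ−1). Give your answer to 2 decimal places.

290.40

1: (28−1)·16.85² = 27·283.9225 = 7665.9075
2: (92−1)·5.95² = 91·35.4025 = 3221.6275
3: (24−1)·15.74² = 23·247.7476 = 5698.1948
4: (79−1)·24.55² = 78·602.7025 = 47010.795
Numerator = 63596.5248; denominator = Σ(nₕ−1) = 219.
s²ₚ = 63596.5248/219 = 290.3951... → 290.40.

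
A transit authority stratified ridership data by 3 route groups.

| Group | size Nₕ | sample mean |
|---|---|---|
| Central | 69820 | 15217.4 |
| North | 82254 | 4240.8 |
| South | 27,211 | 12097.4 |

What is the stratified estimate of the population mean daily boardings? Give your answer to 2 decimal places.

9707.92

x̄_st = (Σ Nₕx̄ₕ) / (Σ Nₕ) = (69820·15217.4 + 82254·4240.8 + 27211·12097.4) / 179285
= 1740483982.6 / 179285 = 9707.9175... → 9707.92.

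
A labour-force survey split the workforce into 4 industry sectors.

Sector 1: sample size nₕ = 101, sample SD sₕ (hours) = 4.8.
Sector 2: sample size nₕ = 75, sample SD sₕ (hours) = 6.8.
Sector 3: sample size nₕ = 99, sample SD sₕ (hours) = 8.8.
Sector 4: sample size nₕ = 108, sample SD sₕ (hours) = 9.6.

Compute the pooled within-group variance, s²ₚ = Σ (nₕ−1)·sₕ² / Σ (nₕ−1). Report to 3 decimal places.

61.150

Degrees of freedom: 100 + 74 + 98 + 107 = 379.
Σ(nₕ−1)sₕ² = 100·23.04 + 74·46.24 + 98·77.44 + 107·92.16 = 23176.
s²ₚ = 23176 / 379 = 61.15040... → 61.150.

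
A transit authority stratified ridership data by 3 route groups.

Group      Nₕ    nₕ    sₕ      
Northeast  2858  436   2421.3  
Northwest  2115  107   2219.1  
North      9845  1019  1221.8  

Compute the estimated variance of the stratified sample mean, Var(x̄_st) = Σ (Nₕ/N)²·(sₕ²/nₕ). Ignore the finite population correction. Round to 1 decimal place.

2084.5

N = 14818; Wₕ = Nₕ/N.
group Northeast: (2858/14818)²·2421.3²/436 = 500.2142
group Northwest: (2115/14818)²·2219.1²/107 = 937.5869
group North: (9845/14818)²·1221.8²/1019 = 646.6635
Sum = 2084.4645 → 2084.5.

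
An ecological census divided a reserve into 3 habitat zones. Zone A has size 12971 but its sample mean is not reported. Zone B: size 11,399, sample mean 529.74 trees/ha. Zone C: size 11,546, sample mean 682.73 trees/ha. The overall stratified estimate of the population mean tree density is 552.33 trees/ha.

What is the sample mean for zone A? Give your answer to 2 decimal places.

Σ Nₕx̄ₕ = N·μ, so 12971·x̄_A = 35916·552.33 − (11399·529.74 + 11546·682.73).
= 19837484.28 − 13921306.84 = 5916177.44.
x̄_A = 5916177.44 / 12971 = 456.1080... → 456.11.

456.11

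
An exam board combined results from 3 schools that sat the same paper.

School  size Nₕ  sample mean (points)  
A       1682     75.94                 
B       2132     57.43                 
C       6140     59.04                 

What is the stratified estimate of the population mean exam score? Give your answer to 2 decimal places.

61.55

N = 1682 + 2132 + 6140 = 9954.
Overall mean = Σ (Nₕ/N)·x̄ₕ — weight by population share, not a simple average.
Σ Nₕx̄ₕ = 1682·75.94 + 2132·57.43 + 6140·59.04 = 127731.08 + 122440.76 + 362505.6 = 612677.44.
Divide by N: 612677.44 / 9954 = 61.5509... → 61.55.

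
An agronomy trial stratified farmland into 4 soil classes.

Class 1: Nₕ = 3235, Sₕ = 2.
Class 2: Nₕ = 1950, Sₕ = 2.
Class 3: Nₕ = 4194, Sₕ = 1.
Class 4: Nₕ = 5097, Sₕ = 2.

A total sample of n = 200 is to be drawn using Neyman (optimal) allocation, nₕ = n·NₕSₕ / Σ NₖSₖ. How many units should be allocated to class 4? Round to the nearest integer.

82

Σ NₕSₕ = 3235·2 + 1950·2 + 4194·1 + 5097·2 = 24758.
Share for 4: 10194/24758 = 0.41175.
n_4 = 200 × 0.41175 = 82.349... → 82.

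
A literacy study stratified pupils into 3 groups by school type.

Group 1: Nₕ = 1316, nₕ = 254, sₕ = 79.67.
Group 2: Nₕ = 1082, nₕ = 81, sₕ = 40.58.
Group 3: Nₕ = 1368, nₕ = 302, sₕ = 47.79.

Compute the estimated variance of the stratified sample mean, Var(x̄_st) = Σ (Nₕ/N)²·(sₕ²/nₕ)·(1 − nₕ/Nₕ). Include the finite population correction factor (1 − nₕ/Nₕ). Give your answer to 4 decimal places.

4.7926

N = 3766; Wₕ = Nₕ/N.
group 1: (1316/3766)²·79.67²/254·(1 − 254/1316) = 2.4624969
group 2: (1082/3766)²·40.58²/81·(1 − 81/1082) = 1.5525292
group 3: (1368/3766)²·47.79²/302·(1 − 302/1368) = 0.7775884
Sum = 4.7926145 → 4.7926.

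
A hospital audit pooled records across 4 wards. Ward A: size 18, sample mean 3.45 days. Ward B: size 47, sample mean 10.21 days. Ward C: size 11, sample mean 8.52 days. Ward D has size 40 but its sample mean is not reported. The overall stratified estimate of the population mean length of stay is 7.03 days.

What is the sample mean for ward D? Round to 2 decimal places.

N = 18 + 47 + 11 + 40 = 116.
Overall total = μ·N = 7.03·116 = 815.48.
Subtract the known strata: 18·3.45 + 47·10.21 + 11·8.52 = 635.69.
Remaining total for ward D: 815.48 − 635.69 = 179.79.
Divide by its size: 179.79 / 40 = 4.4948... → 4.49.

4.49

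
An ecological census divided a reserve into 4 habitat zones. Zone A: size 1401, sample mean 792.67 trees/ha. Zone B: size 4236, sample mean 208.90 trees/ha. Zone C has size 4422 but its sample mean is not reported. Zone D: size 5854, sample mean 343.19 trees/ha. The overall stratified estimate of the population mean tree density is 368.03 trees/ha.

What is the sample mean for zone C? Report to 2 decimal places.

Σ Nₕx̄ₕ = N·μ, so 4422·x̄_C = 15913·368.03 − (1401·792.67 + 4236·208.90 + 5854·343.19).
= 5856461.39 − 4004465.33 = 1851996.06.
x̄_C = 1851996.06 / 4422 = 418.8141... → 418.81.

418.81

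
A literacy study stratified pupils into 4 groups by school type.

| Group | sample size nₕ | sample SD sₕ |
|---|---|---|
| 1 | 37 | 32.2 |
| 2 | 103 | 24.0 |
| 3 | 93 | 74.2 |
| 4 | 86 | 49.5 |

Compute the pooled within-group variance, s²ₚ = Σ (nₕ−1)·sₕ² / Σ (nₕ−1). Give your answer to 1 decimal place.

2574.2

Degrees of freedom: 36 + 102 + 92 + 85 = 315.
Σ(nₕ−1)sₕ² = 36·1036.84 + 102·576 + 92·5505.64 + 85·2450.25 = 810868.37.
s²ₚ = 810868.37 / 315 = 2574.185... → 2574.2.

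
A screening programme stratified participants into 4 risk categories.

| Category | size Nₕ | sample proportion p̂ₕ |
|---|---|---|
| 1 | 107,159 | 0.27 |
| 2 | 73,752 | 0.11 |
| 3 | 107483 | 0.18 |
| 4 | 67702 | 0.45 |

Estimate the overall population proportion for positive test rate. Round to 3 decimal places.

0.244

Wₕ = Nₕ/N with N = 356096: 0.3009, 0.2071, 0.3018, 0.1901.
p̂_st = 0.3009·0.27 + 0.2071·0.11 + 0.3018·0.18 + 0.1901·0.45 ≈ 0.24392... → 0.244.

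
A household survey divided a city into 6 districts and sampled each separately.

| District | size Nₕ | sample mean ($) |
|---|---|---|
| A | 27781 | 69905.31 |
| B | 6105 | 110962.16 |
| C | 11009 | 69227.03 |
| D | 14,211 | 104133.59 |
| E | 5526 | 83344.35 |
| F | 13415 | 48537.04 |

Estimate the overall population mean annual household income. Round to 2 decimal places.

x̄_st = (Σ Nₕx̄ₕ) / (Σ Nₕ) = (27781·69905.31 + 6105·110962.16 + 11009·69227.03 + 14211·104133.59 + 5526·83344.35 + 13415·48537.04) / 78047
= 5973111494.37 / 78047 = 76532.2369... → 76532.24.

76532.24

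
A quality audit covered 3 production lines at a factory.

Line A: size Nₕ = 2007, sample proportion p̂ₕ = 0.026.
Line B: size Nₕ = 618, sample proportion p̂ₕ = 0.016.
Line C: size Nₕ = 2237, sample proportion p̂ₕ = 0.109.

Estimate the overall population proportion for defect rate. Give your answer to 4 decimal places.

0.0629

N = 2007 + 618 + 2237 = 4862.
Overall proportion = Σ (Nₕ/N)·p̂ₕ.
Σ Nₕp̂ₕ = 52.182 + 9.888 + 243.833 = 305.903.
305.903 / 4862 = 0.062917... → 0.0629.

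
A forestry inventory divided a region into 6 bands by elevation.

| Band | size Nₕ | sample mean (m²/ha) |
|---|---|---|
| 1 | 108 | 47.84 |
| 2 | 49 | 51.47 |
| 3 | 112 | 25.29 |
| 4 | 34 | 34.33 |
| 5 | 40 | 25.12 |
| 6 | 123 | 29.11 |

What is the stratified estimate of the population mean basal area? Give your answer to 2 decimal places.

N = 108 + 49 + 112 + 34 + 40 + 123 = 466.
Overall mean = Σ (Nₕ/N)·x̄ₕ — weight by population share, not a simple average.
Σ Nₕx̄ₕ = 108·47.84 + 49·51.47 + 112·25.29 + 34·34.33 + 40·25.12 + 123·29.11 = 5166.72 + 2522.03 + 2832.48 + 1167.22 + 1004.8 + 3580.53 = 16273.78.
Divide by N: 16273.78 / 466 = 34.9223... → 34.92.

34.92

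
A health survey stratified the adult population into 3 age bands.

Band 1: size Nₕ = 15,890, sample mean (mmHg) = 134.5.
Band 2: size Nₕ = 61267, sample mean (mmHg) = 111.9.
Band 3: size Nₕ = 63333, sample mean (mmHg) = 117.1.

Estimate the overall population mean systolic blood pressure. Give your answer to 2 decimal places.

N = 140490; weights Wₕ = Nₕ/N = (0.1131, 0.4361, 0.4508).
x̄_st = Σ Wₕ·x̄ₕ = 0.1131·134.5 + 0.4361·111.9 + 0.4508·117.1 ≈ 116.8003...
→ 116.80.

116.80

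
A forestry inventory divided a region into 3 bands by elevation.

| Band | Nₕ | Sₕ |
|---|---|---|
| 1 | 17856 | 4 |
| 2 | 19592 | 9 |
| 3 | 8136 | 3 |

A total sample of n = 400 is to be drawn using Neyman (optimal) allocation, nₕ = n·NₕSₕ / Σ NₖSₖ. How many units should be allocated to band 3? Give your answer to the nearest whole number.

1: NₕSₕ = 17856·4 = 71424
2: NₕSₕ = 19592·9 = 176328
3: NₕSₕ = 8136·3 = 24408
Σ NₕSₕ = 272160.
n_3 = 400·24408/272160 = 35.873... → 36.

36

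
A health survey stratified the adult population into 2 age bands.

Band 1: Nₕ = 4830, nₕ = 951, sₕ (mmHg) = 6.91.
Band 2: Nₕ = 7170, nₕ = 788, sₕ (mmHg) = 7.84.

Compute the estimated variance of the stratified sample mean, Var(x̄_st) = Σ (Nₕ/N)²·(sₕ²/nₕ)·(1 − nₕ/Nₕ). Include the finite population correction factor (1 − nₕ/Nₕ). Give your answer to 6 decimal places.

0.031319

N = 12000. Term for each stratum: Wₕ²sₕ²/nₕ·(1−nₕ/Nₕ).
Var(x̄_st) = 0.006532509 + 0.024786738 = 0.031319246 → 0.031319.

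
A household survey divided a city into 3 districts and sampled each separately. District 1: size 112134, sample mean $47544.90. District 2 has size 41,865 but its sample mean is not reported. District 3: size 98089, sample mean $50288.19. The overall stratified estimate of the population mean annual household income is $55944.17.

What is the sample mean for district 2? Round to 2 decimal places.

Σ Nₕx̄ₕ = N·μ, so 41865·x̄_2 = 252088·55944.17 − (112134·47544.90 + 98089·50288.19).
= 14102853926.96 − 10264118085.51 = 3838735841.45.
x̄_2 = 3838735841.45 / 41865 = 91693.2006... → 91693.20.

91693.20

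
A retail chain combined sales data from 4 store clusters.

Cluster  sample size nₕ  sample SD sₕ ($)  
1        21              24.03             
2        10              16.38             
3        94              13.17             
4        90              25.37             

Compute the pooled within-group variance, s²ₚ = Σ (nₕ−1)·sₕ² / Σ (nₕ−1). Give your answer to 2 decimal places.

414.11

Degrees of freedom: 20 + 9 + 93 + 89 = 211.
Σ(nₕ−1)sₕ² = 20·577.4409 + 9·268.3044 + 93·173.4489 + 89·643.6369 = 87377.9894.
s²ₚ = 87377.9894 / 211 = 414.1137... → 414.11.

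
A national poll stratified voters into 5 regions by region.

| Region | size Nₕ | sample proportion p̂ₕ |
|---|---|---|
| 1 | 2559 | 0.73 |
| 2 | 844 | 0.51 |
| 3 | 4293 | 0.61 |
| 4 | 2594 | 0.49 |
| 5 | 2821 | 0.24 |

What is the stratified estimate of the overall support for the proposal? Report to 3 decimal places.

Wₕ = Nₕ/N with N = 13111: 0.1952, 0.0644, 0.3274, 0.1978, 0.2152.
p̂_st = 0.1952·0.73 + 0.0644·0.51 + 0.3274·0.61 + 0.1978·0.49 + 0.2152·0.24 ≈ 0.52363... → 0.524.

0.524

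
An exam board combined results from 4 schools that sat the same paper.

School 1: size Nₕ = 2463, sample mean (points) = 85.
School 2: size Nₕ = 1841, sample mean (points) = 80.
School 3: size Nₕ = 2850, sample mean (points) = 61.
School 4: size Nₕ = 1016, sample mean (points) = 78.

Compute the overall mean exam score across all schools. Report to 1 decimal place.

N = 8170; weights Wₕ = Nₕ/N = (0.3015, 0.2253, 0.3488, 0.1244).
x̄_st = Σ Wₕ·x̄ₕ = 0.3015·85 + 0.2253·80 + 0.3488·61 + 0.1244·78 ≈ 74.631...
→ 74.6.

74.6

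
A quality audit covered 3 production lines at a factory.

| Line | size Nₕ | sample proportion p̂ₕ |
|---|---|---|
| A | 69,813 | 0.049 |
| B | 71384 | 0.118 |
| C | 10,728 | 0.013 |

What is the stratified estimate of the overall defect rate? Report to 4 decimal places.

0.0789

Wₕ = Nₕ/N with N = 151925: 0.4595, 0.4699, 0.0706.
p̂_st = 0.4595·0.049 + 0.4699·0.118 + 0.0706·0.013 ≈ 0.078878... → 0.0789.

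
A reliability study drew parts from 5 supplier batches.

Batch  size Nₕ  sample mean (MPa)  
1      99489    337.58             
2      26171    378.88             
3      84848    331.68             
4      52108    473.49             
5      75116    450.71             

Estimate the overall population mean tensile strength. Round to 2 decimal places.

N = 337732; weights Wₕ = Nₕ/N = (0.2946, 0.0775, 0.2512, 0.1543, 0.2224).
x̄_st = Σ Wₕ·x̄ₕ = 0.2946·337.58 + 0.0775·378.88 + 0.2512·331.68 + 0.1543·473.49 + 0.2224·450.71 ≈ 385.4290...
→ 385.43.

385.43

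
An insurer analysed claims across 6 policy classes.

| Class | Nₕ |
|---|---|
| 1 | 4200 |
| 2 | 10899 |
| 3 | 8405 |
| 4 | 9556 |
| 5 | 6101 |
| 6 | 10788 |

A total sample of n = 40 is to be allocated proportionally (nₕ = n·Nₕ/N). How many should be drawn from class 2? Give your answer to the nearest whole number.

9

Share of class 2 = 10899/49949 = 0.21820.
Allocate 40 × 0.21820 = 8.728... → 9.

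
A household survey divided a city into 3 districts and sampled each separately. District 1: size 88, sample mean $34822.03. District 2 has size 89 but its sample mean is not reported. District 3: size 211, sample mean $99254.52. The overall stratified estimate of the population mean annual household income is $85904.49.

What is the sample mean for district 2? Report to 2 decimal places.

Σ Nₕx̄ₕ = N·μ, so 89·x̄_2 = 388·85904.49 − (88·34822.03 + 211·99254.52).
= 33330942.12 − 24007042.36 = 9323899.76.
x̄_2 = 9323899.76 / 89 = 104762.9187... → 104762.92.

104762.92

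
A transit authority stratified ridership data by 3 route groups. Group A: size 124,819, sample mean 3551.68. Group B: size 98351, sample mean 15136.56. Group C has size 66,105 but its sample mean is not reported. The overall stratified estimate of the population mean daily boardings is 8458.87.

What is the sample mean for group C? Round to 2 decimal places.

N = 124819 + 98351 + 66105 = 289275.
Overall total = μ·N = 8458.87·289275 = 2446939619.25.
Subtract the known strata: 124819·3551.68 + 98351·15136.56 = 1932012958.48.
Remaining total for group C: 2446939619.25 − 1932012958.48 = 514926660.77.
Divide by its size: 514926660.77 / 66105 = 7789.5267... → 7789.53.

7789.53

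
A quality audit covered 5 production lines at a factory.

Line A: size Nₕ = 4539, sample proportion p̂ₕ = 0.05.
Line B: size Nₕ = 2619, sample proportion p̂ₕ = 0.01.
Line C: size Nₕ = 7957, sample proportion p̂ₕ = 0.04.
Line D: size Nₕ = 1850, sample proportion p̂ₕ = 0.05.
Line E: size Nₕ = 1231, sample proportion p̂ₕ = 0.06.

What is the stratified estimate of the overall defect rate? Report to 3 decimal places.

0.041

Wₕ = Nₕ/N with N = 18196: 0.2495, 0.1439, 0.4373, 0.1017, 0.0677.
p̂_st = 0.2495·0.05 + 0.1439·0.01 + 0.4373·0.04 + 0.1017·0.05 + 0.0677·0.06 ≈ 0.04055... → 0.041.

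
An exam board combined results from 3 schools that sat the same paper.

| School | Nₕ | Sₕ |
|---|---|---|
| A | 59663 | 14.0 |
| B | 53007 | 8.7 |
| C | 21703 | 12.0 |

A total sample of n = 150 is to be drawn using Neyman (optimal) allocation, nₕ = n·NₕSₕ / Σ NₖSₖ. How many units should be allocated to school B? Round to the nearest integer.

A: NₕSₕ = 59663·14.0 = 835282
B: NₕSₕ = 53007·8.7 = 461160.9
C: NₕSₕ = 21703·12.0 = 260436
Σ NₕSₕ = 1556878.9.
n_B = 150·461160.9/1556878.9 = 44.431... → 44.

44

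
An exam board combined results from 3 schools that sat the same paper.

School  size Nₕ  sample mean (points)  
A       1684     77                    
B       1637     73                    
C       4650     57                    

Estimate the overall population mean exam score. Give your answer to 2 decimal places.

x̄_st = (Σ Nₕx̄ₕ) / (Σ Nₕ) = (1684·77 + 1637·73 + 4650·57) / 7971
= 514219 / 7971 = 64.5112... → 64.51.

64.51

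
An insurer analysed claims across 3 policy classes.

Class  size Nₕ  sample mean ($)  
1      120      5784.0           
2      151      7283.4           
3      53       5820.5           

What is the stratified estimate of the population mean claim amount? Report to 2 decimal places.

6488.77

x̄_st = (Σ Nₕx̄ₕ) / (Σ Nₕ) = (120·5784.0 + 151·7283.4 + 53·5820.5) / 324
= 2102359.9 / 324 = 6488.7651... → 6488.77.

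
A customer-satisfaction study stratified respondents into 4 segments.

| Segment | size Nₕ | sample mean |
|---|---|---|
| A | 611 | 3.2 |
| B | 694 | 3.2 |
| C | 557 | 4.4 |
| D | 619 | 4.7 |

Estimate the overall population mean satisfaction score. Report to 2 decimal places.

3.84

N = 611 + 694 + 557 + 619 = 2481.
Overall mean = Σ (Nₕ/N)·x̄ₕ — weight by population share, not a simple average.
Σ Nₕx̄ₕ = 611·3.2 + 694·3.2 + 557·4.4 + 619·4.7 = 1955.2 + 2220.8 + 2450.8 + 2909.3 = 9536.1.
Divide by N: 9536.1 / 2481 = 3.8437... → 3.84.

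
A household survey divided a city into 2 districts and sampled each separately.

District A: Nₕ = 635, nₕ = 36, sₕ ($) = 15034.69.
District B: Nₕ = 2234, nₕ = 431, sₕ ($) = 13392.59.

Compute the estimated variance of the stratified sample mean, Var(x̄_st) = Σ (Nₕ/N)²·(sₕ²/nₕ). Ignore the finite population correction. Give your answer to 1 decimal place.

559913.6

N = 2869. Term for each stratum: Wₕ²sₕ²/nₕ.
Var(x̄_st) = 307590.4227 + 252323.1618 = 559913.5845 → 559913.6.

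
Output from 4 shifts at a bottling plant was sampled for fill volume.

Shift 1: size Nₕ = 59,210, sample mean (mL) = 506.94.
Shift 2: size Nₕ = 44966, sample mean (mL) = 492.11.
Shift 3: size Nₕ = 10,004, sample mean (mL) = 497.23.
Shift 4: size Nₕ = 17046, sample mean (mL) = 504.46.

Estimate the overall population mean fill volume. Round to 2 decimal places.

500.80

N = 131226; weights Wₕ = Nₕ/N = (0.4512, 0.3427, 0.0762, 0.1299).
x̄_st = Σ Wₕ·x̄ₕ = 0.4512·506.94 + 0.3427·492.11 + 0.0762·497.23 + 0.1299·504.46 ≈ 500.7960...
→ 500.80.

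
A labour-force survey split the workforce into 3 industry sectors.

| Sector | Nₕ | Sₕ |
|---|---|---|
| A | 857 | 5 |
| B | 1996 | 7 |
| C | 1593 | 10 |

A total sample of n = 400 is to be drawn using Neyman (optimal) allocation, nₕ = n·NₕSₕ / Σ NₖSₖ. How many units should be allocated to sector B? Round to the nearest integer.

A: NₕSₕ = 857·5 = 4285
B: NₕSₕ = 1996·7 = 13972
C: NₕSₕ = 1593·10 = 15930
Σ NₕSₕ = 34187.
n_B = 400·13972/34187 = 163.477... → 163.

163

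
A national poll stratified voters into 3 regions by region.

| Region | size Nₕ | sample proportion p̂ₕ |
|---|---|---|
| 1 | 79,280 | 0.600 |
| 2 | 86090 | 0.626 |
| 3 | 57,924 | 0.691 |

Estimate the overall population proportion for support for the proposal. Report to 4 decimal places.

N = 79280 + 86090 + 57924 = 223294.
Overall proportion = Σ (Nₕ/N)·p̂ₕ.
Σ Nₕp̂ₕ = 47568 + 53892.34 + 40025.484 = 141485.824.
141485.824 / 223294 = 0.633630... → 0.6336.

0.6336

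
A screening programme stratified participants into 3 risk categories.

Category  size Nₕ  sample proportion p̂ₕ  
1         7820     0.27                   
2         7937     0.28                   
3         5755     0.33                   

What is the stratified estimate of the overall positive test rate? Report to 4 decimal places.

0.2897

Wₕ = Nₕ/N with N = 21512: 0.3635, 0.3690, 0.2675.
p̂_st = 0.3635·0.27 + 0.3690·0.28 + 0.2675·0.33 ≈ 0.289741... → 0.2897.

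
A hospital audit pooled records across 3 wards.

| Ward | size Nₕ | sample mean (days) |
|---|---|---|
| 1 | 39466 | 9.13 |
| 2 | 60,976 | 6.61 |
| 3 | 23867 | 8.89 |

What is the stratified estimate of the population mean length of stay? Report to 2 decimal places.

x̄_st = (Σ Nₕx̄ₕ) / (Σ Nₕ) = (39466·9.13 + 60976·6.61 + 23867·8.89) / 124309
= 975553.57 / 124309 = 7.8478... → 7.85.

7.85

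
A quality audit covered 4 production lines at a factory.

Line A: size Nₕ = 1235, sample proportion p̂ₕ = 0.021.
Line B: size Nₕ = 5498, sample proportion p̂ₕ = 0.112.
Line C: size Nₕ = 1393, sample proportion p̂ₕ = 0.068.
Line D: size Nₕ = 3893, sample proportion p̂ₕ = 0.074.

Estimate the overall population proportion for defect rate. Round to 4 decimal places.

N = 1235 + 5498 + 1393 + 3893 = 12019.
Overall proportion = Σ (Nₕ/N)·p̂ₕ.
Σ Nₕp̂ₕ = 25.935 + 615.776 + 94.724 + 288.082 = 1024.517.
1024.517 / 12019 = 0.085241... → 0.0852.

0.0852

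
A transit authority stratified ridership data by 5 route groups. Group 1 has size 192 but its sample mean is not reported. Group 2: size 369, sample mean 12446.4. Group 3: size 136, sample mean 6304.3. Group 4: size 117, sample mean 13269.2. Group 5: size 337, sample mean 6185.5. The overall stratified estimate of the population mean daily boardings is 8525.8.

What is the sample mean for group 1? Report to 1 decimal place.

3781.7

Σ Nₕx̄ₕ = N·μ, so 192·x̄_1 = 1151·8525.8 − (369·12446.4 + 136·6304.3 + 117·13269.2 + 337·6185.5).
= 9813195.8 − 9087116.3 = 726079.5.
x̄_1 = 726079.5 / 192 = 3781.664... → 3781.7.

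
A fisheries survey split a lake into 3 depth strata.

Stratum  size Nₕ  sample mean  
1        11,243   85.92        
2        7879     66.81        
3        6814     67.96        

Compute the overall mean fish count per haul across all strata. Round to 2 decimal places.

x̄_st = (Σ Nₕx̄ₕ) / (Σ Nₕ) = (11243·85.92 + 7879·66.81 + 6814·67.96) / 25936
= 1955473.99 / 25936 = 75.3961... → 75.40.

75.40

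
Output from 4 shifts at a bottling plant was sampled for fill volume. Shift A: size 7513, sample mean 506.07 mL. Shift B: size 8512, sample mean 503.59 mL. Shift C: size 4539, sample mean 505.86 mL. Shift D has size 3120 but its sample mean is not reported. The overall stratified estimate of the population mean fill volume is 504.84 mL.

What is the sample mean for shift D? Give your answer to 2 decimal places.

Σ Nₕx̄ₕ = N·μ, so 3120·x̄_D = 23684·504.84 − (7513·506.07 + 8512·503.59 + 4539·505.86).
= 11956630.56 − 10384760.53 = 1571870.03.
x̄_D = 1571870.03 / 3120 = 503.8045... → 503.80.

503.80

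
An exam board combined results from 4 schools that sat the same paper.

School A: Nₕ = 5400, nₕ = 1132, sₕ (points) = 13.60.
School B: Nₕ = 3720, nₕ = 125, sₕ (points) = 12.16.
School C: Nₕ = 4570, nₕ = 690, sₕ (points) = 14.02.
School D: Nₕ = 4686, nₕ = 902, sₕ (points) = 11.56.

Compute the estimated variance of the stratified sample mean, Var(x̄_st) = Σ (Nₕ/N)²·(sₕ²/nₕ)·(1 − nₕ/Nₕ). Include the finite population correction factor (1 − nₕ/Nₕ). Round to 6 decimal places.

N = 18376. Term for each stratum: Wₕ²sₕ²/nₕ·(1−nₕ/Nₕ).
Var(x̄_st) = 0.011151867 + 0.046848642 + 0.014958667 + 0.007779659 = 0.080738836 → 0.080739.

0.080739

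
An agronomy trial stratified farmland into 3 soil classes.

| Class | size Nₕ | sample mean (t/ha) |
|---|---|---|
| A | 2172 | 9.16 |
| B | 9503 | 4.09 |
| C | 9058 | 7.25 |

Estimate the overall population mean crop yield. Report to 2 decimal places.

x̄_st = (Σ Nₕx̄ₕ) / (Σ Nₕ) = (2172·9.16 + 9503·4.09 + 9058·7.25) / 20733
= 124433.29 / 20733 = 6.0017... → 6.00.

6.00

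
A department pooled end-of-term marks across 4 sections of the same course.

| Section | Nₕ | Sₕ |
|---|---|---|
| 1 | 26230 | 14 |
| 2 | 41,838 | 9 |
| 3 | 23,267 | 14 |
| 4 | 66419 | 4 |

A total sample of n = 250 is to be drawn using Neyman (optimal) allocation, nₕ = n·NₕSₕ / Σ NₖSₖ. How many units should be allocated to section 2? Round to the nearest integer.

Σ NₕSₕ = 26230·14 + 41838·9 + 23267·14 + 66419·4 = 1335176.
Share for 2: 376542/1335176 = 0.28202.
n_2 = 250 × 0.28202 = 70.504... → 71.

71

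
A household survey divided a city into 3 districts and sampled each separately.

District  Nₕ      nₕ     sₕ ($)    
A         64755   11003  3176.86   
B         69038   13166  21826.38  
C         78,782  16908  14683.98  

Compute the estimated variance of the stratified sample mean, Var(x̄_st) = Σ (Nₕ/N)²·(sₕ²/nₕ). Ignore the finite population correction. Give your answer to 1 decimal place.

5653.1

N = 212575; Wₕ = Nₕ/N.
district A: (64755/212575)²·3176.86²/11003 = 85.1152
district B: (69038/212575)²·21826.38²/13166 = 3816.4678
district C: (78782/212575)²·14683.98²/16908 = 1751.5598
Sum = 5653.1428 → 5653.1.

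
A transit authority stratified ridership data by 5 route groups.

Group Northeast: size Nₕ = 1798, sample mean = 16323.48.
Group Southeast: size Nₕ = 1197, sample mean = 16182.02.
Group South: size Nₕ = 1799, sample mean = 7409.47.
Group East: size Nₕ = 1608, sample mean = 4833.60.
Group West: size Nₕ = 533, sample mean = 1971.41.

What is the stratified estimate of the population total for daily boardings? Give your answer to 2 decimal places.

Northeast: 1798·16323.48 = 29349617.04
Southeast: 1197·16182.02 = 19369877.94
South: 1799·7409.47 = 13329636.53
East: 1608·4833.60 = 7772428.8
West: 533·1971.41 = 1050761.53
τ̂ = Σ Nₕx̄ₕ = 70872321.84.

70872321.84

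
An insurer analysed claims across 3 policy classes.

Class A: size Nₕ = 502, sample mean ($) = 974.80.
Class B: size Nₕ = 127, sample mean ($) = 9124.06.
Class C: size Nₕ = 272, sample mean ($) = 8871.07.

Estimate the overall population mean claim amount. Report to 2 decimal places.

N = 901; weights Wₕ = Nₕ/N = (0.5572, 0.1410, 0.3019).
x̄_st = Σ Wₕ·x̄ₕ = 0.5572·974.80 + 0.1410·9124.06 + 0.3019·8871.07 ≈ 4507.2545...
→ 4507.25.

4507.25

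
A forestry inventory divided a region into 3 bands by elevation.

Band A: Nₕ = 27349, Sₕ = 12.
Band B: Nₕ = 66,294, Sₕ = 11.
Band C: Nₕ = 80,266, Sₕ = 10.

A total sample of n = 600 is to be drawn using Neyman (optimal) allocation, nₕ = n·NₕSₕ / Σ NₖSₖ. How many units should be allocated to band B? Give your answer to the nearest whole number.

Σ NₕSₕ = 27349·12 + 66294·11 + 80266·10 = 1860082.
Share for B: 729234/1860082 = 0.39204.
n_B = 600 × 0.39204 = 235.226... → 235.

235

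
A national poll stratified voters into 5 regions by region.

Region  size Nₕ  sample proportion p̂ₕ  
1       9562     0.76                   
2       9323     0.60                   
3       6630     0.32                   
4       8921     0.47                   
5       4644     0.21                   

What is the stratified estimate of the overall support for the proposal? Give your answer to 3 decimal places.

Wₕ = Nₕ/N with N = 39080: 0.2447, 0.2386, 0.1697, 0.2283, 0.1188.
p̂_st = 0.2447·0.76 + 0.2386·0.60 + 0.1697·0.32 + 0.2283·0.47 + 0.1188·0.21 ≈ 0.51563... → 0.516.

0.516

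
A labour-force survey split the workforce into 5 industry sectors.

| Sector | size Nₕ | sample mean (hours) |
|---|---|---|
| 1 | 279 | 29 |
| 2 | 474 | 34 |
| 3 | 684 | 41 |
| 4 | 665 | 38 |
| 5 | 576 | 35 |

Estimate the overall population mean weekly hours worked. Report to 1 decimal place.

N = 279 + 474 + 684 + 665 + 576 = 2678.
The stratified mean weights each stratum mean by its population share Nₕ/N.
Σ Nₕx̄ₕ = 279·29 + 474·34 + 684·41 + 665·38 + 576·35 = 8091 + 16116 + 28044 + 25270 + 20160 = 97681.
Divide by N: 97681 / 2678 = 36.475... → 36.5.

36.5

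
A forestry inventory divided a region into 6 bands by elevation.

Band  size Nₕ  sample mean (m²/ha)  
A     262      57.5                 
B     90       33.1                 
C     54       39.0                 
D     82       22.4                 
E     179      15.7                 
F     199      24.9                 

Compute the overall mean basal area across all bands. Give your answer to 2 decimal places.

N = 262 + 90 + 54 + 82 + 179 + 199 = 866.
The stratified mean weights each stratum mean by its population share Nₕ/N.
Σ Nₕx̄ₕ = 262·57.5 + 90·33.1 + 54·39.0 + 82·22.4 + 179·15.7 + 199·24.9 = 15065 + 2979 + 2106 + 1836.8 + 2810.3 + 4955.1 = 29752.2.
Divide by N: 29752.2 / 866 = 34.3559... → 34.36.

34.36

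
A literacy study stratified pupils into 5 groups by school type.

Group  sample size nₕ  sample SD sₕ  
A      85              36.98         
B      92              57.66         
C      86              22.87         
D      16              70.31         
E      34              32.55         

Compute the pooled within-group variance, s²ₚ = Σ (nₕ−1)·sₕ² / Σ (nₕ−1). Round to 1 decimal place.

Degrees of freedom: 84 + 91 + 85 + 15 + 33 = 308.
Σ(nₕ−1)sₕ² = 84·1367.5204 + 91·3324.6756 + 85·523.0369 + 15·4943.4961 + 33·1059.5025 = 570991.3537.
s²ₚ = 570991.3537 / 308 = 1853.868... → 1853.9.

1853.9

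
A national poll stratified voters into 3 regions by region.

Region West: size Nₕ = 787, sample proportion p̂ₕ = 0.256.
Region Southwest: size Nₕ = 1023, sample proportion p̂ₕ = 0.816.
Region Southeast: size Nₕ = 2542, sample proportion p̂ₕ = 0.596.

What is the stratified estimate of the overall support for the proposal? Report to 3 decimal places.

0.586

Wₕ = Nₕ/N with N = 4352: 0.1808, 0.2351, 0.5841.
p̂_st = 0.1808·0.256 + 0.2351·0.816 + 0.5841·0.596 ≈ 0.58623... → 0.586.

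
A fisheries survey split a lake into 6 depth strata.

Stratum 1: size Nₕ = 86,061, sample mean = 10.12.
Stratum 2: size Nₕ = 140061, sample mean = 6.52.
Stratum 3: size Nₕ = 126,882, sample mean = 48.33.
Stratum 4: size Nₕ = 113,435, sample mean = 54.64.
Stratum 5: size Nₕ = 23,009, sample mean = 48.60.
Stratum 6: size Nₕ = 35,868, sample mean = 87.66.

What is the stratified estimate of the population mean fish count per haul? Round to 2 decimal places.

x̄_st = (Σ Nₕx̄ₕ) / (Σ Nₕ) = (86061·10.12 + 140061·6.52 + 126882·48.33 + 113435·54.64 + 23009·48.60 + 35868·87.66) / 525316
= 18376856.78 / 525316 = 34.9825... → 34.98.

34.98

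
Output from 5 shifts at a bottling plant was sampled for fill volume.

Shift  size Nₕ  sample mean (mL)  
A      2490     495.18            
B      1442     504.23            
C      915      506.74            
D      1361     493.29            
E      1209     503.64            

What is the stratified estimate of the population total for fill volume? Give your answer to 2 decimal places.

A: 2490·495.18 = 1232998.2
B: 1442·504.23 = 727099.66
C: 915·506.74 = 463667.1
D: 1361·493.29 = 671367.69
E: 1209·503.64 = 608900.76
τ̂ = Σ Nₕx̄ₕ = 3704033.41.

3704033.41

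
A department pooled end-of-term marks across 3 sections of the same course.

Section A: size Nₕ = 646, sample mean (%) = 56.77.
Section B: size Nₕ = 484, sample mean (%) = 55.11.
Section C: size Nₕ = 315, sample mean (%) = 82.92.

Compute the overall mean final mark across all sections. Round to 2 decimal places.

x̄_st = (Σ Nₕx̄ₕ) / (Σ Nₕ) = (646·56.77 + 484·55.11 + 315·82.92) / 1445
= 89466.46 / 1445 = 61.9145... → 61.91.

61.91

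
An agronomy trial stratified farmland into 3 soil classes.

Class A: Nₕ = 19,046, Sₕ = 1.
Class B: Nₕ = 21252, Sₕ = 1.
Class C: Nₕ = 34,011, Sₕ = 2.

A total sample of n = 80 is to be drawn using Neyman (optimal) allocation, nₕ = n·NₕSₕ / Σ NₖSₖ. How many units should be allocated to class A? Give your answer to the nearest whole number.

14

A: NₕSₕ = 19046·1 = 19046
B: NₕSₕ = 21252·1 = 21252
C: NₕSₕ = 34011·2 = 68022
Σ NₕSₕ = 108320.
n_A = 80·19046/108320 = 14.066... → 14.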